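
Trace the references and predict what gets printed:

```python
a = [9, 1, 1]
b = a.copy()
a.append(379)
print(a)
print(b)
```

Key concept: list.copy() creates independent copy.
Step by step:
`a = [9, 1, 1]` → a = [9, 1, 1]
`b = a.copy()` → b = [9, 1, 1]
`a.append(379)` → a = [9, 1, 1, 379]
`print(a)` → prints [9, 1, 1, 379]
`print(b)` → prints [9, 1, 1]

Answer:
[9, 1, 1, 379]
[9, 1, 1]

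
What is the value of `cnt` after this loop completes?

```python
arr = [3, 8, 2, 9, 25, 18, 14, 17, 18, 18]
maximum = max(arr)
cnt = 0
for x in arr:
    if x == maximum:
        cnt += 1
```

Count of max value 25 in [3, 8, 2, 9, 25, 18, 14, 17, 18, 18]
`cnt` takes the values: 0 → 1

Answer: 1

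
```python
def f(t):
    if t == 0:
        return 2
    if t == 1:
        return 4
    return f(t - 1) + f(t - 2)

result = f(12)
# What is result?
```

Build up from base cases: f(0)=2, f(1)=4, f(2)=6, f(3)=10, f(4)=16, f(5)=26, f(6)=42, ..., f(12)=754

Answer: 754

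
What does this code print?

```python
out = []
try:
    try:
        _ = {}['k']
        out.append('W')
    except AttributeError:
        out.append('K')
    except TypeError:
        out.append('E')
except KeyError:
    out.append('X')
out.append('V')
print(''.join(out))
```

Execution trace: 'X' (outer except KeyError) → 'V' (after the try/except). Output: XV

Answer: XV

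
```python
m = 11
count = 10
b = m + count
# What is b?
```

Trace:
`m = 11` → m = 11
`count = 10` → count = 10
`b = m + count` → b = 21
So b = 21

Answer: 21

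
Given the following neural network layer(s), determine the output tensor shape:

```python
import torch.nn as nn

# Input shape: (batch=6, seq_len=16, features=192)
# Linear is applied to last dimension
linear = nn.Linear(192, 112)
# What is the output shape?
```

Input: (6, 16, 192) -> Output: (6, 16, 112)

Answer: (6, 16, 112)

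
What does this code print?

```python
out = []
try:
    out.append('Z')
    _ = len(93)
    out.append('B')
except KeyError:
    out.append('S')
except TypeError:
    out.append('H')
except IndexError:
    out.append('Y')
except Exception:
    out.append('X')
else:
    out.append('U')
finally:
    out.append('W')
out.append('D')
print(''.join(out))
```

Execution trace: 'Z' (try body) → 'H' (except TypeError) → 'W' (finally) → 'D' (after the try/except). Output: ZHWD

Answer: ZHWD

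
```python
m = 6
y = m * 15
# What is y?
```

Trace:
`m = 6` → m = 6
`y = m * 15` → y = 90
So y = 90

Answer: 90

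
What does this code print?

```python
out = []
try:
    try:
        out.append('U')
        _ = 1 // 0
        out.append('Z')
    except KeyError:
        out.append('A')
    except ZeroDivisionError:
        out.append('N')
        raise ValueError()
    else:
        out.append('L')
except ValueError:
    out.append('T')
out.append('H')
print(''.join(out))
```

Execution trace: 'U' (try body) → 'N' (except ZeroDivisionError) → 'T' (outer except ValueError) → 'H' (after the try/except). Output: UNTH

Answer: UNTH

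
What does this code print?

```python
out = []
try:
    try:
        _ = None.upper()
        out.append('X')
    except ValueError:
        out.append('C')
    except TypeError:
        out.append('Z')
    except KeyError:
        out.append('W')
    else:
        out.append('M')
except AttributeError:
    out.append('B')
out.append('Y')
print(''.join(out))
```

Execution trace: 'B' (outer except AttributeError) → 'Y' (after the try/except). Output: BY

Answer: BY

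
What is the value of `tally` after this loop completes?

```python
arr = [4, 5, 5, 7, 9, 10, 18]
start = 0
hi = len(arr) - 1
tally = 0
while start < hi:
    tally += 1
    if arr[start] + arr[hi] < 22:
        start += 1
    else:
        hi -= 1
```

Steps to find pair summing to 22
`tally` takes the values: 0 → 1 → 2 → 3 → 4 → 5 → 6

Answer: 6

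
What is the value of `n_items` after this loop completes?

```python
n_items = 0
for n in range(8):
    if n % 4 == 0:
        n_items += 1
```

Count numbers divisible by 4 in range(8)
`n_items` takes the values: 0 → 1 → 2

Answer: 2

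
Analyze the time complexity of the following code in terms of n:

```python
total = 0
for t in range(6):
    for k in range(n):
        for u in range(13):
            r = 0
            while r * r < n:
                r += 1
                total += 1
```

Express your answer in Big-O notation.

Each loop level contributes: 1 × n × 1 × √n. Multiplying the contributions gives O(n√n).

Answer: O(n√n)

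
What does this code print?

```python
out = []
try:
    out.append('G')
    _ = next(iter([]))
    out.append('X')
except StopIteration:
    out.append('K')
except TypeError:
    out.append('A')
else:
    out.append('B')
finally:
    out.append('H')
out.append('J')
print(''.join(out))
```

Execution trace: 'G' (try body) → 'K' (except StopIteration) → 'H' (finally) → 'J' (after the try/except). Output: GKHJ

Answer: GKHJ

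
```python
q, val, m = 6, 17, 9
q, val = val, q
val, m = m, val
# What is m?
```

Trace:
`q, val, m = 6, 17, 9` → q = 6; val = 17; m = 9
`q, val = val, q` → q = 17; val = 6
`val, m = m, val` → val = 9; m = 6
So m = 6

Answer: 6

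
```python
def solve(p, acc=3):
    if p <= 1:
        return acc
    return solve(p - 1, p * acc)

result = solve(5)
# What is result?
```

Accumulator trace (n, acc): (5, 3) -> (4, 15) -> (3, 60) -> (2, 180) -> (1, 360) -> return 360

Answer: 360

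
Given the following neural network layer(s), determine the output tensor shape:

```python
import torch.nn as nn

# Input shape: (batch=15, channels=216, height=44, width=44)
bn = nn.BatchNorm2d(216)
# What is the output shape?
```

Input: (15, 216, 44, 44) -> Output: (15, 216, 44, 44)

Answer: (15, 216, 44, 44)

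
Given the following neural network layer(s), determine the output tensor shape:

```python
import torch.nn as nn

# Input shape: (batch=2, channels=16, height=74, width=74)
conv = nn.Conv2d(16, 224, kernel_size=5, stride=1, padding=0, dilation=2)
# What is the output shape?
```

Input: (2, 16, 74, 74) -> Output: (2, 224, 66, 66)

Answer: (2, 224, 66, 66)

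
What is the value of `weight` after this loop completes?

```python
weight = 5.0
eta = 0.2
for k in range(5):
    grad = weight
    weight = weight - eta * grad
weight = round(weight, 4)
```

Gradient descent: w = 5.0 * (1 - 0.2)^5
`weight` takes the values: 5.0 → 4.0 → 3.2 → 2.56 → 2.048 → 1.6384

Answer: 1.6384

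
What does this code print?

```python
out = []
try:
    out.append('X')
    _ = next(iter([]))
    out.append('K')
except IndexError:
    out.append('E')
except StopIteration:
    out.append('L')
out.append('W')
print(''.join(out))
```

Execution trace: 'X' (try body) → 'L' (except StopIteration) → 'W' (after the try/except). Output: XLW

Answer: XLW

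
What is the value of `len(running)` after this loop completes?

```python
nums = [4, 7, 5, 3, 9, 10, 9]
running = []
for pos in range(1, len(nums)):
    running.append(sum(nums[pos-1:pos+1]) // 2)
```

Number of 2-element averages
`running` takes the values: [] → [5] → [5, 6] → [5, 6, 4] → [5, 6, 4, 6] → [5, 6, 4, 6, 9] → [5, 6, 4, 6, 9, 9]
So `len(running)` = 6

Answer: 6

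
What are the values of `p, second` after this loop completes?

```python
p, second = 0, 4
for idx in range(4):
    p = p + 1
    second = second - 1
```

p goes 0→4, second goes 4→0
`p, second` takes the values: (0, 4) → (1, 4) → (1, 3) → (2, 3) → (2, 2) → (3, 2) → (3, 1) → (4, 1) → (4, 0)

Answer: 4, 0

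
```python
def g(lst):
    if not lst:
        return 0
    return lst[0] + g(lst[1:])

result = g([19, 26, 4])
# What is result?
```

19 + 26 + 4 + 0 = 49

Answer: 49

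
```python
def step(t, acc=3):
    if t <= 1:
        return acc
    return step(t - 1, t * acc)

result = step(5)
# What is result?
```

Accumulator trace (n, acc): (5, 3) -> (4, 15) -> (3, 60) -> (2, 180) -> (1, 360) -> return 360

Answer: 360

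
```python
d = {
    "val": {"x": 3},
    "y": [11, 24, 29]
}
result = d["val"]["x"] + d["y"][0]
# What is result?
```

Trace:
`d = { ...` → d = {'val': {'x': 3}, 'y': [11, 24, 29]}
`result = d["val"]["x"] + d["y"][0]` → result = 14
So result = 14

Answer: 14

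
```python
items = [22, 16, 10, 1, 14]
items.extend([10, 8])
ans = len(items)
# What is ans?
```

Trace:
`items = [22, 16, 10, 1, 14]` → items = [22, 16, 10, 1, 14]
`items.extend([10, 8])` → items = [22, 16, 10, 1, 14, 10, 8]
`ans = len(items)` → ans = 7
So ans = 7

Answer: 7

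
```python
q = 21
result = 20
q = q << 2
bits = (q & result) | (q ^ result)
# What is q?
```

Trace:
`q = 21` → q = 21
`result = 20` → result = 20
`q = q << 2` → q = 84
`bits = (q & result) | (q ^ result)` → bits = 84
So q = 84

Answer: 84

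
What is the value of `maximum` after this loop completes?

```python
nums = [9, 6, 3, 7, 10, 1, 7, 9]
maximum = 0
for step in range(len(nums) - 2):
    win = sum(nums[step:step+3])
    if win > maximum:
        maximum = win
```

Max sum of 3-element window in [9, 6, 3, 7, 10, 1, 7, 9]
`maximum` takes the values: 0 → 18 → 20

Answer: 20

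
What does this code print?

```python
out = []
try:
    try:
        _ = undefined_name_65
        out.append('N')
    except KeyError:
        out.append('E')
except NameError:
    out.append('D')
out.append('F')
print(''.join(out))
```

Execution trace: 'D' (outer except NameError) → 'F' (after the try/except). Output: DF

Answer: DF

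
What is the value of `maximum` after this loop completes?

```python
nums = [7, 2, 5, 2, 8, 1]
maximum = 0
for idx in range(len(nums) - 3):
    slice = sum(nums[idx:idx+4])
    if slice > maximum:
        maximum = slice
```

Max sum of 4-element window in [7, 2, 5, 2, 8, 1]
`maximum` takes the values: 0 → 16 → 17

Answer: 17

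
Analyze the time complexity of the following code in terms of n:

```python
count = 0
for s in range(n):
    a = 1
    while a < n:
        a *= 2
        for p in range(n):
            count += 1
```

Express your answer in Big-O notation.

Each loop level contributes: n × log n × n. Multiplying the contributions gives O(n^2 log n).

Answer: O(n^2 log n)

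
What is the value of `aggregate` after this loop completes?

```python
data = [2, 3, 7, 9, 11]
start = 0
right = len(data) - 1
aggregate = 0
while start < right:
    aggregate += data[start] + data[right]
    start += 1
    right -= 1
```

Sum of pairs from ends
`aggregate` takes the values: 0 → 13 → 25

Answer: 25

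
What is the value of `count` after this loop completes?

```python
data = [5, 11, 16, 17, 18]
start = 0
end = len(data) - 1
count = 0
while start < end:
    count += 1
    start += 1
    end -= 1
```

Iterations until pointers meet (list length 5)
`count` takes the values: 0 → 1 → 2

Answer: 2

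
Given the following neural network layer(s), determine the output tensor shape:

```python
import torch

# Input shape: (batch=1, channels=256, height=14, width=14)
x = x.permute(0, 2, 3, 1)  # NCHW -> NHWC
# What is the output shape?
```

Input: (1, 256, 14, 14) -> Output: (1, 14, 14, 256)

Answer: (1, 14, 14, 256)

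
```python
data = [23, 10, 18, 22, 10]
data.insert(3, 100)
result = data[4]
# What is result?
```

Trace:
`data = [23, 10, 18, 22, 10]` → data = [23, 10, 18, 22, 10]
`data.insert(3, 100)` → data = [23, 10, 18, 100, 22, 10]
`result = data[4]` → result = 22
So result = 22

Answer: 22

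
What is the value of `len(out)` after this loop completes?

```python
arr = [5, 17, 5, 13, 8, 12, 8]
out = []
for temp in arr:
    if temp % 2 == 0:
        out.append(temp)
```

Count even numbers in [5, 17, 5, 13, 8, 12, 8]
`out` takes the values: [] → [8] → [8, 12] → [8, 12, 8]
So `len(out)` = 3

Answer: 3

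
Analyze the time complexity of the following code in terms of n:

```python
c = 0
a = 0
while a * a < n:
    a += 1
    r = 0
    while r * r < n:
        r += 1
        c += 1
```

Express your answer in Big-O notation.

Each loop level contributes: √n × √n. Multiplying the contributions gives O(n).

Answer: O(n)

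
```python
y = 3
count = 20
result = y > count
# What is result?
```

Trace:
`y = 3` → y = 3
`count = 20` → count = 20
`result = y > count` → result = False
So result = False

Answer: False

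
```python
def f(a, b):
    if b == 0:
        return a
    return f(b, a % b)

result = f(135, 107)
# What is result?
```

f(135, 107) -> f(107, 28) -> f(28, 23) -> f(23, 5) -> f(5, 3) -> f(3, 2) -> f(2, 1) -> f(1, 0) -> 1

Answer: 1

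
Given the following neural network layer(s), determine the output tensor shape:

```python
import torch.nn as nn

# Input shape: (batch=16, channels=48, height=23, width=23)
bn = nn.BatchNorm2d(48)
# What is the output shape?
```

Input: (16, 48, 23, 23) -> Output: (16, 48, 23, 23)

Answer: (16, 48, 23, 23)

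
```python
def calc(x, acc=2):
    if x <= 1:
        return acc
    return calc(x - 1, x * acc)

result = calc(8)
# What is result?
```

Accumulator trace (n, acc): (8, 2) -> (7, 16) -> (6, 112) -> (5, 672) -> (4, 3360) -> (3, 13440) -> (2, 40320) -> (1, 80640) -> return 80640

Answer: 80640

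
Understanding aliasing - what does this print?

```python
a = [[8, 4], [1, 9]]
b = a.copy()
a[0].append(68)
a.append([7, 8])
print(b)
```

Key concept: shallow copy with nested lists.
Step by step:
`a = [[8, 4], [1, 9]]` → a = [[8, 4], [1, 9]]
`b = a.copy()` → b = [[8, 4], [1, 9]]
`a[0].append(68)` → a = [[8, 4, 68], [1, 9]]; b = [[8, 4, 68], [1, 9]]
`a.append([7, 8])` → a = [[8, 4, 68], [1, 9], [7, 8]]
`print(b)` → prints [[8, 4, 68], [1, 9]]

Answer: [[8, 4, 68], [1, 9]]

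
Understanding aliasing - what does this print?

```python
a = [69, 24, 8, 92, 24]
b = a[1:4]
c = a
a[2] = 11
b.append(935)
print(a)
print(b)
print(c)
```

Key concept: slice vs alias.
Step by step:
`a = [69, 24, 8, 92, 24]` → a = [69, 24, 8, 92, 24]
`b = a[1:4]` → b = [24, 8, 92]
`c = a` → c = [69, 24, 8, 92, 24] (same object as a)
`a[2] = 11` → a = [69, 24, 11, 92, 24] (same object as c); c = [69, 24, 11, 92, 24] (same object as a)
`b.append(935)` → b = [24, 8, 92, 935]
`print(a)` → prints [69, 24, 11, 92, 24]
`print(b)` → prints [24, 8, 92, 935]
`print(c)` → prints [69, 24, 11, 92, 24]

Answer:
[69, 24, 11, 92, 24]
[24, 8, 92, 935]
[69, 24, 11, 92, 24]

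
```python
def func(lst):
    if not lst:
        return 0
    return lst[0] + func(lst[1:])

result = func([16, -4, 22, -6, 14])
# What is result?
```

16 + (-4) + 22 + (-6) + 14 + 0 = 42

Answer: 42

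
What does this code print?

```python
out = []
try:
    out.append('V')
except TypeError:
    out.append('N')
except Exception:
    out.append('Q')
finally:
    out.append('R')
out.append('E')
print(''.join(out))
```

Execution trace: 'V' (try body, no exception) → 'R' (finally) → 'E' (after the try/except). Output: VRE

Answer: VRE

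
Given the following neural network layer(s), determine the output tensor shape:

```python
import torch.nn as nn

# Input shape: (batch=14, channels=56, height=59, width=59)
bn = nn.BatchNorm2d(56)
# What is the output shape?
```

Input: (14, 56, 59, 59) -> Output: (14, 56, 59, 59)

Answer: (14, 56, 59, 59)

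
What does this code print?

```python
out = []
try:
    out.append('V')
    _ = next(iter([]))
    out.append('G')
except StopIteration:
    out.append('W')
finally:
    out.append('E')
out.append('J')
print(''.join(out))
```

Execution trace: 'V' (try body) → 'W' (except StopIteration) → 'E' (finally) → 'J' (after the try/except). Output: VWEJ

Answer: VWEJ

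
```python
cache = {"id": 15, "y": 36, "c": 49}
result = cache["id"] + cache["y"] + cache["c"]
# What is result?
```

Trace:
`cache = {"id": 15, "y": 36, "c": 49}` → cache = {'id': 15, 'y': 36, 'c': 49}
`result = cache["id"] + cache["y"] + cache["c"]` → result = 100
So result = 100

Answer: 100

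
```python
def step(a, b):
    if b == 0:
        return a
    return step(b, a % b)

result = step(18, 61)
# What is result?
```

step(18, 61) -> step(61, 18) -> step(18, 7) -> step(7, 4) -> step(4, 3) -> step(3, 1) -> step(1, 0) -> 1

Answer: 1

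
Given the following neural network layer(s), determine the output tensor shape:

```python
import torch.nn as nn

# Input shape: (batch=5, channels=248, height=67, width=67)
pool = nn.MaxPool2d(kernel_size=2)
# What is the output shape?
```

Input: (5, 248, 67, 67) -> Output: (5, 248, 33, 33)

Answer: (5, 248, 33, 33)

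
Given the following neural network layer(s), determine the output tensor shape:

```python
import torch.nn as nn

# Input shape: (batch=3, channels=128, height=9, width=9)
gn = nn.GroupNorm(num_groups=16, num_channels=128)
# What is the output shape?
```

Input: (3, 128, 9, 9) -> Output: (3, 128, 9, 9)

Answer: (3, 128, 9, 9)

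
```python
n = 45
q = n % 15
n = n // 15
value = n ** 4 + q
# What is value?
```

Trace:
`n = 45` → n = 45
`q = n % 15` → q = 0
`n = n // 15` → n = 3
`value = n ** 4 + q` → value = 81
So value = 81

Answer: 81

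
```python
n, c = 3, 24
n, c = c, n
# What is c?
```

Trace:
`n, c = 3, 24` → n = 3; c = 24
`n, c = c, n` → n = 24; c = 3
So c = 3

Answer: 3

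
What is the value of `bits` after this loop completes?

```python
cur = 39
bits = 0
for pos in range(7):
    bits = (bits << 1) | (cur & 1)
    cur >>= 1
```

Reverse lowest 7 bits of 39
`bits` takes the values: 0 → 1 → 3 → 7 → 14 → 28 → 57 → 114

Answer: 114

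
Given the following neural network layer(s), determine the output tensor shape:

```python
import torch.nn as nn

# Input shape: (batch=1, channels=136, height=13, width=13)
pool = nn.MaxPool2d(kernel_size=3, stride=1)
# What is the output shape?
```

Input: (1, 136, 13, 13) -> Output: (1, 136, 11, 11)

Answer: (1, 136, 11, 11)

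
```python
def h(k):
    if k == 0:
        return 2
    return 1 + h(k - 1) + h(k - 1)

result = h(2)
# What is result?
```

h(k) = 1 + 2·h(k-1), h(0)=2. Closed form: (2+1)·2^2 - 1 = 11.

Answer: 11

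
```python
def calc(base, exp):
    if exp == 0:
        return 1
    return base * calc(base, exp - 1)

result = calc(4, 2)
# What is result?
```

calc(4, 2) = 4 * 4 = 16

Answer: 16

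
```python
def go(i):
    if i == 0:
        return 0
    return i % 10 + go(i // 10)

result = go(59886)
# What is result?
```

Sum of digits of 59886: 6 + 8 + 8 + 9 + 5 = 36

Answer: 36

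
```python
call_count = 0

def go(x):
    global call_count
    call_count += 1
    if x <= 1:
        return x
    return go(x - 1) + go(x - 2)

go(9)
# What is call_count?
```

Calls(x) = 1 + Calls(x-1) + Calls(x-2); Calls(0)=Calls(1)=1. For x=9 this gives 109.

Answer: 109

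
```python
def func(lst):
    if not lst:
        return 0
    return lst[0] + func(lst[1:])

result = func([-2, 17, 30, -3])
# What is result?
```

(-2) + 17 + 30 + (-3) + 0 = 42

Answer: 42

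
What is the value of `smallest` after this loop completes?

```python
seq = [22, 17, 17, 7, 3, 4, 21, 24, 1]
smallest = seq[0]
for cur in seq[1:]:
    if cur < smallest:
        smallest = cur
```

Minimum of [22, 17, 17, 7, 3, 4, 21, 24, 1]
`smallest` takes the values: 22 → 17 → 7 → 3 → 1

Answer: 1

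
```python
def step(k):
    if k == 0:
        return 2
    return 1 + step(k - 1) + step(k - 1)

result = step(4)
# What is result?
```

step(k) = 1 + 2·step(k-1), step(0)=2. Closed form: (2+1)·2^4 - 1 = 47.

Answer: 47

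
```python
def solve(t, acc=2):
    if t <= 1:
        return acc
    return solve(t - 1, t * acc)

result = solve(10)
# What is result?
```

Accumulator trace (n, acc): (10, 2) -> (9, 20) -> (8, 180) -> (7, 1440) -> (6, 10080) -> (5, 60480) -> (4, 302400) -> (3, 1209600) -> (2, 3628800) -> (1, 7257600) -> return 7257600

Answer: 7257600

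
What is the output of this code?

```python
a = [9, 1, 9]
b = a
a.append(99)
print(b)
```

Key concept: basic list aliasing.
Step by step:
`a = [9, 1, 9]` → a = [9, 1, 9]
`b = a` → b = [9, 1, 9] (same object as a)
`a.append(99)` → a = [9, 1, 9, 99] (same object as b); b = [9, 1, 9, 99] (same object as a)
`print(b)` → prints [9, 1, 9, 99]

Answer: [9, 1, 9, 99]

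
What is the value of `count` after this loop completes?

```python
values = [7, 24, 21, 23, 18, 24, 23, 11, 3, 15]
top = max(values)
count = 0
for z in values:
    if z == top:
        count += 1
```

Count of max value 24 in [7, 24, 21, 23, 18, 24, 23, 11, 3, 15]
`count` takes the values: 0 → 1 → 2

Answer: 2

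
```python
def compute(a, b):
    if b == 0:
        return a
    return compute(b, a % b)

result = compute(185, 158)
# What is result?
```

compute(185, 158) -> compute(158, 27) -> compute(27, 23) -> compute(23, 4) -> compute(4, 3) -> compute(3, 1) -> compute(1, 0) -> 1

Answer: 1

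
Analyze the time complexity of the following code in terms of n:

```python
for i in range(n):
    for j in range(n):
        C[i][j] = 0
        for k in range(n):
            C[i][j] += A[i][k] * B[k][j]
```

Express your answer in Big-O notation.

This is Naive matrix multiplication. Time complexity: O(n³).

Answer: O(n³)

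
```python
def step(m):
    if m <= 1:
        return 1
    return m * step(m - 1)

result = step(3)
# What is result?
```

step(3) = 3 * 2 * 1 = 6

Answer: 6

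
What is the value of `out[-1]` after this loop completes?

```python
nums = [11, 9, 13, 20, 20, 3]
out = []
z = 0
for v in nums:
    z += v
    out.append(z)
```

Cumulative sum ends at 76
`out` takes the values: [] → [11] → [11, 20] → [11, 20, 33] → [11, 20, 33, 53] → [11, 20, 33, 53, 73] → [11, 20, 33, 53, 73, 76]
So `out[-1]` = 76

Answer: 76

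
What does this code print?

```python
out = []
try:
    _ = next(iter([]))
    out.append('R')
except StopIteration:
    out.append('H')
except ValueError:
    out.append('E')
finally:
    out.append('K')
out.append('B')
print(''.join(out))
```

Execution trace: 'H' (except StopIteration) → 'K' (finally) → 'B' (after the try/except). Output: HKB

Answer: HKB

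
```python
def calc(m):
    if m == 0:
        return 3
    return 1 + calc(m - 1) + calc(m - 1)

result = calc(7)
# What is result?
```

calc(m) = 1 + 2·calc(m-1), calc(0)=3. Closed form: (3+1)·2^7 - 1 = 511.

Answer: 511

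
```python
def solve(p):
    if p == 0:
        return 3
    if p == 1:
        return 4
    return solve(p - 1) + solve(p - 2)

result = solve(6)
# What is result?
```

Build up from base cases: solve(0)=3, solve(1)=4, solve(2)=7, solve(3)=11, solve(4)=18, solve(5)=29, solve(6)=47

Answer: 47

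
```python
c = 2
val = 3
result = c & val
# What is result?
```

Trace:
`c = 2` → c = 2
`val = 3` → val = 3
`result = c & val` → result = 2
So result = 2

Answer: 2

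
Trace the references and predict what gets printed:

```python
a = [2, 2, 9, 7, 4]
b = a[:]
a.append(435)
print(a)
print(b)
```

Key concept: slice [:] creates copy.
Step by step:
`a = [2, 2, 9, 7, 4]` → a = [2, 2, 9, 7, 4]
`b = a[:]` → b = [2, 2, 9, 7, 4]
`a.append(435)` → a = [2, 2, 9, 7, 4, 435]
`print(a)` → prints [2, 2, 9, 7, 4, 435]
`print(b)` → prints [2, 2, 9, 7, 4]

Answer:
[2, 2, 9, 7, 4, 435]
[2, 2, 9, 7, 4]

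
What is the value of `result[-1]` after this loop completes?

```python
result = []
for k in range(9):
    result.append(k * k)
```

Last element of squares 0 to 8
`result` takes the values: [] → [0] → [0, 1] → [0, 1, 4] → [0, 1, 4, 9] → [0, 1, 4, 9, 16] → [0, 1, 4, 9, 16, 25] → [0, 1, 4, 9, 16, 25, 36] → [0, 1, 4, 9, 16, 25, 36, 49] → [0, 1, 4, 9, 16, 25, 36, 49, 64]
So `result[-1]` = 64

Answer: 64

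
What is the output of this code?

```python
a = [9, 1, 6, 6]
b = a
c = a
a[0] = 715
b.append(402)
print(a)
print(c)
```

Key concept: multiple aliases.
Step by step:
`a = [9, 1, 6, 6]` → a = [9, 1, 6, 6]
`b = a` → b = [9, 1, 6, 6] (same object as a)
`c = a` → c = [9, 1, 6, 6] (same object as a, b)
`a[0] = 715` → a = [715, 1, 6, 6] (same object as b, c); b = [715, 1, 6, 6] (same object as a, c); c = [715, 1, 6, 6] (same object as a, b)
`b.append(402)` → a = [715, 1, 6, 6, 402] (same object as b, c); b = [715, 1, 6, 6, 402] (same object as a, c); c = [715, 1, 6, 6, 402] (same object as a, b)
`print(a)` → prints [715, 1, 6, 6, 402]
`print(c)` → prints [715, 1, 6, 6, 402]

Answer:
[715, 1, 6, 6, 402]
[715, 1, 6, 6, 402]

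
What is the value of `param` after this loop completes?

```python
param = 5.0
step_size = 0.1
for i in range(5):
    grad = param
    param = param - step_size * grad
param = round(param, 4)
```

Gradient descent: w = 5.0 * (1 - 0.1)^5
`param` takes the values: 5.0 → 4.5 → 4.05 → 3.645 → 3.2805 → 2.95245 → 2.9524

Answer: 2.9524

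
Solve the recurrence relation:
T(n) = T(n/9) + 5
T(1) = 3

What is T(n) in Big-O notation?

Each step divides n by 9 and adds 5. After log_9(n) steps we reach T(1)=3. So T(n) = 5·log_9(n) + 3 = O(log n).

Answer: O(log n)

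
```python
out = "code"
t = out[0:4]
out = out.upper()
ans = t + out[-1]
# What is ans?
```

Trace:
`out = "code"` → out = 'code'
`t = out[0:4]` → t = 'code'
`out = out.upper()` → out = 'CODE'
`ans = t + out[-1]` → ans = 'codeE'
So ans = 'codeE'

Answer: 'codeE'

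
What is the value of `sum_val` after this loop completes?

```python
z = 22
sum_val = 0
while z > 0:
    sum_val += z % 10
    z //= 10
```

Sum digits of 22
`sum_val` takes the values: 0 → 2 → 4

Answer: 4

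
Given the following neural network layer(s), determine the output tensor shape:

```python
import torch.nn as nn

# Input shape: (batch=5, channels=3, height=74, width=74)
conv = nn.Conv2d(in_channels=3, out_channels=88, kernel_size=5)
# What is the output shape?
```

Input: (5, 3, 74, 74) -> Output: (5, 88, 70, 70)

Answer: (5, 88, 70, 70)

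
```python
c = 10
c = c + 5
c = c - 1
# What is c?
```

Trace:
`c = 10` → c = 10
`c = c + 5` → c = 15
`c = c - 1` → c = 14
So c = 14

Answer: 14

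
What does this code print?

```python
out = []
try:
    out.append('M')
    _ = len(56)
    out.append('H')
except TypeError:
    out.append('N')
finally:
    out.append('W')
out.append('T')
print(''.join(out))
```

Execution trace: 'M' (try body) → 'N' (except TypeError) → 'W' (finally) → 'T' (after the try/except). Output: MNWT

Answer: MNWT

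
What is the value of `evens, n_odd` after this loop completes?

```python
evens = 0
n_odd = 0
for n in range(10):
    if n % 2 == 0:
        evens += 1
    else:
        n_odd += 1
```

Count evens and odds in range(10)
`evens, n_odd` takes the values: (0, 0) → (1, 0) → (1, 1) → (2, 1) → (2, 2) → (3, 2) → (3, 3) → (4, 3) → (4, 4) → (5, 4) → (5, 5)

Answer: 5, 5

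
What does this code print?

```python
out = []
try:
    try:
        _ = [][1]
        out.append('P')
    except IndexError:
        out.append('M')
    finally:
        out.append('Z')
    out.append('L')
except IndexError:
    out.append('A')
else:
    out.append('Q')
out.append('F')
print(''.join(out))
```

Execution trace: 'M' (inner except IndexError) → 'Z' (inner finally) → 'L' (try body, no exception) → 'Q' (else) → 'F' (after the try/except). Output: MZLQF

Answer: MZLQF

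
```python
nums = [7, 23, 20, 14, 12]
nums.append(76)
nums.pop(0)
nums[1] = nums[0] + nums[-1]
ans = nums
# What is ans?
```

Trace:
`nums = [7, 23, 20, 14, 12]` → nums = [7, 23, 20, 14, 12]
`nums.append(76)` → nums = [7, 23, 20, 14, 12, 76]
`nums.pop(0)` → nums = [23, 20, 14, 12, 76]
`nums[1] = nums[0] + nums[-1]` → nums = [23, 99, 14, 12, 76]
`ans = nums` → ans = [23, 99, 14, 12, 76]
So ans = [23, 99, 14, 12, 76]

Answer: [23, 99, 14, 12, 76]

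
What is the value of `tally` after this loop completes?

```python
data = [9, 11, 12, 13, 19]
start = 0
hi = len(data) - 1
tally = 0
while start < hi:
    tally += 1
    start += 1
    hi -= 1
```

Iterations until pointers meet (list length 5)
`tally` takes the values: 0 → 1 → 2

Answer: 2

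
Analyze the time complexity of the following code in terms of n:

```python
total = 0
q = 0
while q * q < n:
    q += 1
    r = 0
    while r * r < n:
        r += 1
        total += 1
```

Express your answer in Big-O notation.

Each loop level contributes: √n × √n. Multiplying the contributions gives O(n).

Answer: O(n)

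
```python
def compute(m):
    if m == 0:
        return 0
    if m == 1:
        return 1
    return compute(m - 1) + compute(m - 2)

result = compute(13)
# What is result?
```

Build up from base cases: compute(0)=0, compute(1)=1, compute(2)=1, compute(3)=2, compute(4)=3, compute(5)=5, compute(6)=8, ..., compute(13)=233

Answer: 233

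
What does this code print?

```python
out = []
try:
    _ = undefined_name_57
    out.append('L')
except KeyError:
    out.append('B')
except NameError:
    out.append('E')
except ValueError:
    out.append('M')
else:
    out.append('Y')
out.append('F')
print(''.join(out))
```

Execution trace: 'E' (except NameError) → 'F' (after the try/except). Output: EF

Answer: EF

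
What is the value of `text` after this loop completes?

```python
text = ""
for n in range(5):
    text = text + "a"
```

Repeat 'a' 5 times
`text` takes the values: "" → "a" → "aa" → "aaa" → "aaaa" → "aaaaa"

Answer: "aaaaa"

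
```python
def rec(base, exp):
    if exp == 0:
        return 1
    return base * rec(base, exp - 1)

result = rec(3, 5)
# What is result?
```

rec(3, 5) = 3 * 3 * 3 * 3 * 3 = 243

Answer: 243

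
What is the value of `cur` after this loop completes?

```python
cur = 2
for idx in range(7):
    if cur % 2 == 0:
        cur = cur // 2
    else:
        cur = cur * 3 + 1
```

Collatz-style transformation from 2
`cur` takes the values: 2 → 1 → 4 → 2 → 1 → 4 → 2 → 1

Answer: 1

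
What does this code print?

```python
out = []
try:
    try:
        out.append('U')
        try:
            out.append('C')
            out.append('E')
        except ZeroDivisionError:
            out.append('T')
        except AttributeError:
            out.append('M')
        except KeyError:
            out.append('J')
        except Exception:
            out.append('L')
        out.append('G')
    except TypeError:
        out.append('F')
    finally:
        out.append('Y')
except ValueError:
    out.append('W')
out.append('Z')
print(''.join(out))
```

Execution trace: 'U' (try body) → 'C' (inner try body) → 'E' (inner try body, no exception) → 'G' (try body, no exception) → 'Y' (finally) → 'Z' (after the try/except). Output: UCEGYZ

Answer: UCEGYZ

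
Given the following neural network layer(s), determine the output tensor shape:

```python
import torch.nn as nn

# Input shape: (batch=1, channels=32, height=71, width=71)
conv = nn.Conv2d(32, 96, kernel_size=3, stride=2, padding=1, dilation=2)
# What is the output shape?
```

Input: (1, 32, 71, 71) -> Output: (1, 96, 35, 35)

Answer: (1, 96, 35, 35)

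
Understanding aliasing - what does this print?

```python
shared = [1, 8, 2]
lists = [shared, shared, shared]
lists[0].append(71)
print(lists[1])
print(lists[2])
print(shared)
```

Key concept: list of same reference.
Step by step:
`shared = [1, 8, 2]` → shared = [1, 8, 2]
`lists = [shared, shared, shared]` → lists = [[1, 8, 2], [1, 8, 2], [1, 8, 2]]
`lists[0].append(71)` → shared = [1, 8, 2, 71]; lists = [[1, 8, 2, 71], [1, 8, 2, 71], [1, 8, 2, 71]]
`print(lists[1])` → prints [1, 8, 2, 71]
`print(lists[2])` → prints [1, 8, 2, 71]
`print(shared)` → prints [1, 8, 2, 71]

Answer:
[1, 8, 2, 71]
[1, 8, 2, 71]
[1, 8, 2, 71]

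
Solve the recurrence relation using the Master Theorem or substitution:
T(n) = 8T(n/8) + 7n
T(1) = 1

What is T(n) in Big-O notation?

By Master Theorem: a=8, b=8, f(n)=7n. Since log_8(8) = 1 and f(n) = Θ(n^1), Case 2 applies. T(n) = O(n log n).

Answer: O(n log n)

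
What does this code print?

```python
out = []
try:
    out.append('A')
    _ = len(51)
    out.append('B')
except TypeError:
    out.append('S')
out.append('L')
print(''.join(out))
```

Execution trace: 'A' (try body) → 'S' (except TypeError) → 'L' (after the try/except). Output: ASL

Answer: ASL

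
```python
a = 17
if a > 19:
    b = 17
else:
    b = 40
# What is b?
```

Trace:
`a = 17` → a = 17
`if a > 19: ...` → a > 19 is False, take else branch → b = 40
So b = 40

Answer: 40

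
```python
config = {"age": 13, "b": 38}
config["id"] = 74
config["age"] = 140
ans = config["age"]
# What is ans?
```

Trace:
`config = {"age": 13, "b": 38}` → config = {'age': 13, 'b': 38}
`config["id"] = 74` → config = {'age': 13, 'b': 38, 'id': 74}
`config["age"] = 140` → config = {'age': 140, 'b': 38, 'id': 74}
`ans = config["age"]` → ans = 140
So ans = 140

Answer: 140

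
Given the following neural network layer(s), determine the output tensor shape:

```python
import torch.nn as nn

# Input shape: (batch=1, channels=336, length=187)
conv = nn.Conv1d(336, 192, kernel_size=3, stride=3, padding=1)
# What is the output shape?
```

Input: (1, 336, 187) -> Output: (1, 192, 63)

Answer: (1, 192, 63)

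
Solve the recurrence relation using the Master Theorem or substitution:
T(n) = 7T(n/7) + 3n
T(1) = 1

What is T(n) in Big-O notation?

By Master Theorem: a=7, b=7, f(n)=3n. Since log_7(7) = 1 and f(n) = Θ(n^1), Case 2 applies. T(n) = O(n log n).

Answer: O(n log n)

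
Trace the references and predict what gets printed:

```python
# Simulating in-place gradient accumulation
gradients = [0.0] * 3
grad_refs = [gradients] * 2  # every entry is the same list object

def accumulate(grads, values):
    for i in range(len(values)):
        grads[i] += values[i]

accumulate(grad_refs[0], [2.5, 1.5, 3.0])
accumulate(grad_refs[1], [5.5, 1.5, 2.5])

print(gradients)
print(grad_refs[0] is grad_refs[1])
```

Key concept: gradient accumulation aliasing.
Step by step:
`gradients = [0.0] * 3` → gradients = [0.0, 0.0, 0.0]
`grad_refs = [gradients] * 2` → grad_refs = [[0.0, 0.0, 0.0], [0.0, 0.0, 0.0]]
`accumulate(grad_refs[0], [2.5, 1.5, 3.0])` → gradients = [2.5, 1.5, 3.0]; grad_refs = [[2.5, 1.5, 3.0], [2.5, 1.5, 3.0]]
`accumulate(grad_refs[1], [5.5, 1.5, 2.5])` → gradients = [8.0, 3.0, 5.5]; grad_refs = [[8.0, 3.0, 5.5], [8.0, 3.0, 5.5]]
`print(gradients)` → prints [8.0, 3.0, 5.5]
`print(grad_refs[0] is grad_refs[1])` → prints True

Answer:
[8.0, 3.0, 5.5]
True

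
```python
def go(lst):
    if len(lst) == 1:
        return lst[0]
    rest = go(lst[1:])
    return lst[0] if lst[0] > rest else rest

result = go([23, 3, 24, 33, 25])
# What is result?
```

Recursive max over [23, 3, 24, 33, 25] = 33

Answer: 33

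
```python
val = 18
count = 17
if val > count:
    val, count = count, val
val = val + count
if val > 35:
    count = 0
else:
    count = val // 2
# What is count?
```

Trace:
`val = 18` → val = 18
`count = 17` → count = 17
`if val > count: ...` → val > count is True → val = 17; count = 18
`val = val + count` → val = 35
`if val > 35: ...` → val > 35 is False, take else branch → count = 17
So count = 17

Answer: 17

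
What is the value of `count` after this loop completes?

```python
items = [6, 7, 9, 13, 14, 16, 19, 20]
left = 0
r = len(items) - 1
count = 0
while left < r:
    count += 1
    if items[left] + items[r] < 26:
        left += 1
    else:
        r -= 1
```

Steps to find pair summing to 26
`count` takes the values: 0 → 1 → 2 → 3 → 4 → 5 → 6 → 7

Answer: 7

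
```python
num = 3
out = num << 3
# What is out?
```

Trace:
`num = 3` → num = 3
`out = num << 3` → out = 24
So out = 24

Answer: 24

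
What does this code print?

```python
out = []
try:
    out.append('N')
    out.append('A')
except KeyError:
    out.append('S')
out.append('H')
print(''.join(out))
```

Execution trace: 'N' (try body) → 'A' (try body, no exception) → 'H' (after the try/except). Output: NAH

Answer: NAH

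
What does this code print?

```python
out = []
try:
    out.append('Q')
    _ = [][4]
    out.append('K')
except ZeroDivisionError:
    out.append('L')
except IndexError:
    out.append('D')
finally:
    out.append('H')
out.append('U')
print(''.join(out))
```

Execution trace: 'Q' (try body) → 'D' (except IndexError) → 'H' (finally) → 'U' (after the try/except). Output: QDHU

Answer: QDHU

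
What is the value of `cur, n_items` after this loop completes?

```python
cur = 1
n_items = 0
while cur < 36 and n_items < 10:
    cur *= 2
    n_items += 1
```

Double until >= 36 or 10 iterations
`cur, n_items` takes the values: (1, 0) → (2, 0) → (2, 1) → (4, 1) → (4, 2) → (8, 2) → (8, 3) → (16, 3) → (16, 4) → (32, 4) → (32, 5) → (64, 5) → (64, 6)

Answer: 64, 6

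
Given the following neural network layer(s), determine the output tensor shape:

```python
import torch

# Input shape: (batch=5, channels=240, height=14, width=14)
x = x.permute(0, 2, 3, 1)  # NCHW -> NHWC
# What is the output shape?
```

Input: (5, 240, 14, 14) -> Output: (5, 14, 14, 240)

Answer: (5, 14, 14, 240)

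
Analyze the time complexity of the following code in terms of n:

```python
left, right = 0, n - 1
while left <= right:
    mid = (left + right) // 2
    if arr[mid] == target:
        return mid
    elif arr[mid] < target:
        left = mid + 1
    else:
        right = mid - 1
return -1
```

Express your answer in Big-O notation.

This is Binary search in a sorted array. Time complexity: O(log n).

Answer: O(log n)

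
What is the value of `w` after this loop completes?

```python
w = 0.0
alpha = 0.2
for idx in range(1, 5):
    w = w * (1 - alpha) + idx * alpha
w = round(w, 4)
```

Moving average with lr=0.2
`w` takes the values: 0.0 → 0.2 → 0.56 → 1.048 → 1.6384

Answer: 1.6384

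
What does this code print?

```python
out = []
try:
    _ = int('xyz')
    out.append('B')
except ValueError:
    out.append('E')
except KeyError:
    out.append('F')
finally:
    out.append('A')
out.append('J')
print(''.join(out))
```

Execution trace: 'E' (except ValueError) → 'A' (finally) → 'J' (after the try/except). Output: EAJ

Answer: EAJ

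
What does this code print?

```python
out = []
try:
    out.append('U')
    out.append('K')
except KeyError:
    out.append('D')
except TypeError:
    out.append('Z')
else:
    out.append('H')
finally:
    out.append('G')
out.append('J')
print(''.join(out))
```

Execution trace: 'U' (try body) → 'K' (try body, no exception) → 'H' (else) → 'G' (finally) → 'J' (after the try/except). Output: UKHGJ

Answer: UKHGJ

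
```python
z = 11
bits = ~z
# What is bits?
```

Trace:
`z = 11` → z = 11
`bits = ~z` → bits = -12
So bits = -12

Answer: -12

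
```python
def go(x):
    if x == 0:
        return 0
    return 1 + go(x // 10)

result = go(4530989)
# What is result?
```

Count of digits of 4530989: 7

Answer: 7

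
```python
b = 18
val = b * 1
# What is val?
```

Trace:
`b = 18` → b = 18
`val = b * 1` → val = 18
So val = 18

Answer: 18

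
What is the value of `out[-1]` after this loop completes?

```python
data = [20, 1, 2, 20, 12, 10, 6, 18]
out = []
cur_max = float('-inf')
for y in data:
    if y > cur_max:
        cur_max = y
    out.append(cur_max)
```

Running max ends at 20
`out` takes the values: [] → [20] → [20, 20] → [20, 20, 20] → [20, 20, 20, 20] → [20, 20, 20, 20, 20] → [20, 20, 20, 20, 20, 20] → [20, 20, 20, 20, 20, 20, 20] → [20, 20, 20, 20, 20, 20, 20, 20]
So `out[-1]` = 20

Answer: 20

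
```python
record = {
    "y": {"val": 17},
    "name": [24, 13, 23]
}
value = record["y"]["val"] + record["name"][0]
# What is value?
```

Trace:
`record = { ...` → record = {'y': {'val': 17}, 'name': [24, 13, 23]}
`value = record["y"]["val"] + record["name"][0]` → value = 41
So value = 41

Answer: 41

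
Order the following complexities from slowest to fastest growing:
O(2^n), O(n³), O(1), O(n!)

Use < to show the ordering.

Ordered by growth rate: O(1) < O(n³) < O(2^n) < O(n!)

Answer: O(1) < O(n³) < O(2^n) < O(n!)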